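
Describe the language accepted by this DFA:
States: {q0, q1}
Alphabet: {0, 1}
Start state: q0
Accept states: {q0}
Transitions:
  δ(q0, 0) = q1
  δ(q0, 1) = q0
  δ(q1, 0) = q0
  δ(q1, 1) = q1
Analyzing the DFA structure:
Start state: q0
Accept states: {q0}
Interpreting what each state remembers (checking against the transitions):
  q0: an even number of 0s has been read so far
  q1: an odd number of 0s has been read so far
  δ(q0, 0): in q0 (an even number of 0s has been read so far), after reading 0 we have: an odd number of 0s has been read so far → q1
  δ(q0, 1): in q0 (an even number of 0s has been read so far), after reading 1 we have: an even number of 0s has been read so far → q0
  δ(q1, 0): in q1 (an odd number of 0s has been read so far), after reading 0 we have: an even number of 0s has been read so far → q0
  δ(q1, 1): in q1 (an odd number of 0s has been read so far), after reading 1 we have: an odd number of 0s has been read so far → q1
A string is accepted iff it ends in {q0}, i.e. an even number of 0s has been read so far.
Language: All binary strings with an even number of 0s

Final answer: All binary strings with an even number of 0s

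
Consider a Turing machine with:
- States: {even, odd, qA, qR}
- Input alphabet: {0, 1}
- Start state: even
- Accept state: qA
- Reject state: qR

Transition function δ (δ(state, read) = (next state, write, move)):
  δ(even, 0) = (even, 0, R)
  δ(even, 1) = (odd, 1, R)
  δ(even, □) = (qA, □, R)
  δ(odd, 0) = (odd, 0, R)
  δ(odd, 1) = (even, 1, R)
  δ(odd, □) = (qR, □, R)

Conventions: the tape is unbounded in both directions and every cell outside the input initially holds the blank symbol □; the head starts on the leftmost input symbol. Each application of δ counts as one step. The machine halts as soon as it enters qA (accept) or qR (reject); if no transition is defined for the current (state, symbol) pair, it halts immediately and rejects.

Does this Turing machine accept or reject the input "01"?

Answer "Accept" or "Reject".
Step 0: [even]01 (head at position 0)
Step 1: δ(even, 0) = (even, 0, R)  ⊢  0[even]1 (head at position 1)
Step 2: δ(even, 1) = (odd, 1, R)  ⊢  01[odd]□ (head at position 2)
Step 3: δ(odd, □) = (qR, □, R)  ⊢  01□[qR]□ (head at position 3)
The machine is in qR, so it halts and rejects.

Final answer: Reject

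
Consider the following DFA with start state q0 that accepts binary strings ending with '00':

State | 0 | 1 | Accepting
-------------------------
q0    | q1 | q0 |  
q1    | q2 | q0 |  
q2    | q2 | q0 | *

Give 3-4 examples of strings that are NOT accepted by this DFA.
Any strings that end in a non-accepting state work; for example:
"0": q0 → q1; q1 is not accepting → rejected
"11": q0 → q0 → q0; q0 is not accepting → rejected
"110": q0 → q0 → q0 → q1; q1 is not accepting → rejected
"1111": q0 → q0 → q0 → q0 → q0; q0 is not accepting → rejected

Final answer: "0", "11", "110", "1111"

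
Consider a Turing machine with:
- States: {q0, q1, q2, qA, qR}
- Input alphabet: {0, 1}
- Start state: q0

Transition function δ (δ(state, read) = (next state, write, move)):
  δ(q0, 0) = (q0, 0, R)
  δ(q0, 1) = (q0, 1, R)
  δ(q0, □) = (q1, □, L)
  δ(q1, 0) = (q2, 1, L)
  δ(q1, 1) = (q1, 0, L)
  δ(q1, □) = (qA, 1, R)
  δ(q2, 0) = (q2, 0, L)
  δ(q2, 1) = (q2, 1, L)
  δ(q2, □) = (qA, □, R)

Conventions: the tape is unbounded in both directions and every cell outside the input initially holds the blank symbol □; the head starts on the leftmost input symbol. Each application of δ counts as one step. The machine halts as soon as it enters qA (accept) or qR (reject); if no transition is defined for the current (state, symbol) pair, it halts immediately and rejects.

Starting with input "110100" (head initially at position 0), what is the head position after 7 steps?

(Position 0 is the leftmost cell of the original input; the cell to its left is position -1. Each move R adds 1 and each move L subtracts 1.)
Step 0: [q0]110100 (head at position 0)
Step 1: δ(q0, 1) = (q0, 1, R)  ⊢  1[q0]10100 (head at position 1)
Step 2: δ(q0, 1) = (q0, 1, R)  ⊢  11[q0]0100 (head at position 2)
Step 3: δ(q0, 0) = (q0, 0, R)  ⊢  110[q0]100 (head at position 3)
Step 4: δ(q0, 1) = (q0, 1, R)  ⊢  1101[q0]00 (head at position 4)
Step 5: δ(q0, 0) = (q0, 0, R)  ⊢  11010[q0]0 (head at position 5)
Step 6: δ(q0, 0) = (q0, 0, R)  ⊢  110100[q0]□ (head at position 6)
Step 7: δ(q0, □) = (q1, □, L)  ⊢  11010[q1]0□ (head at position 5)
Head position after 7 steps: 5

Final answer: Position 5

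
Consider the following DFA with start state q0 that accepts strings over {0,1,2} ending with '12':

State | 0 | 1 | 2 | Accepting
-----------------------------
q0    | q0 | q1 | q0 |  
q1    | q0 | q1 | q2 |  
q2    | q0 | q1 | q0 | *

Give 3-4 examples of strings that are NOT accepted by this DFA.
Any strings that end in a non-accepting state work; for example:
"0110": q0 → q0 → q1 → q1 → q0; q0 is not accepting → rejected
"0222": q0 → q0 → q0 → q0 → q0; q0 is not accepting → rejected
"1220": q0 → q1 → q2 → q0 → q0; q0 is not accepting → rejected
"2101": q0 → q0 → q1 → q0 → q1; q1 is not accepting → rejected

Final answer: "0110", "0222", "1220", "2101"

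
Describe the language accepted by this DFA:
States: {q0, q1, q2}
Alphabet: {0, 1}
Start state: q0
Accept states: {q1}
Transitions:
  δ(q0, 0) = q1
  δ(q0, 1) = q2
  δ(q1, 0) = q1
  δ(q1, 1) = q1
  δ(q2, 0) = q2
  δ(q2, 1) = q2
Analyzing the DFA structure:
Start state: q0
Accept states: {q1}
Interpreting what each state remembers (checking against the transitions):
  q0: nothing has been read yet
  q1: the first symbol was 0
  q2: the first symbol was 1 (trap state)
  δ(q0, 0): in q0 (nothing has been read yet), after reading 0 we have: the first symbol was 0 → q1
  δ(q0, 1): in q0 (nothing has been read yet), after reading 1 we have: the first symbol was 1 (trap state) → q2
  δ(q1, 0): in q1 (the first symbol was 0), after reading 0 we have: the first symbol was 0 → q1
  δ(q1, 1): in q1 (the first symbol was 0), after reading 1 we have: the first symbol was 0 → q1
  δ(q2, 0): in q2 (the first symbol was 1 (trap state)), after reading 0 we have: the first symbol was 1 (trap state) → q2
  δ(q2, 1): in q2 (the first symbol was 1 (trap state)), after reading 1 we have: the first symbol was 1 (trap state) → q2
A string is accepted iff it ends in {q1}, i.e. the first symbol was 0.
Language: All binary strings starting with 0

Final answer: All binary strings starting with 0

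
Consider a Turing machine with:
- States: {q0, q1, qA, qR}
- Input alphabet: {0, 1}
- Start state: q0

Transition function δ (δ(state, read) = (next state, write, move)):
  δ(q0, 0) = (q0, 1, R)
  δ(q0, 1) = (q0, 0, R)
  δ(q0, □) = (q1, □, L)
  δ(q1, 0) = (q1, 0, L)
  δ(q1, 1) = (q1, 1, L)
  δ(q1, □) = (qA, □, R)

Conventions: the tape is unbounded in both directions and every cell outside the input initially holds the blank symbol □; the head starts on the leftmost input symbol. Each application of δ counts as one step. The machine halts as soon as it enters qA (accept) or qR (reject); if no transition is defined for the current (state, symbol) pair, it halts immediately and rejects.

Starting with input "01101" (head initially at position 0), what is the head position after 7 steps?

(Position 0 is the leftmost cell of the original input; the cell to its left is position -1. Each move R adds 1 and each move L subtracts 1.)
Step 0: [q0]01101 (head at position 0)
Step 1: δ(q0, 0) = (q0, 1, R)  ⊢  1[q0]1101 (head at position 1)
Step 2: δ(q0, 1) = (q0, 0, R)  ⊢  10[q0]101 (head at position 2)
Step 3: δ(q0, 1) = (q0, 0, R)  ⊢  100[q0]01 (head at position 3)
Step 4: δ(q0, 0) = (q0, 1, R)  ⊢  1001[q0]1 (head at position 4)
Step 5: δ(q0, 1) = (q0, 0, R)  ⊢  10010[q0]□ (head at position 5)
Step 6: δ(q0, □) = (q1, □, L)  ⊢  1001[q1]0□ (head at position 4)
Step 7: δ(q1, 0) = (q1, 0, L)  ⊢  100[q1]10□ (head at position 3)
Head position after 7 steps: 3

Final answer: Position 3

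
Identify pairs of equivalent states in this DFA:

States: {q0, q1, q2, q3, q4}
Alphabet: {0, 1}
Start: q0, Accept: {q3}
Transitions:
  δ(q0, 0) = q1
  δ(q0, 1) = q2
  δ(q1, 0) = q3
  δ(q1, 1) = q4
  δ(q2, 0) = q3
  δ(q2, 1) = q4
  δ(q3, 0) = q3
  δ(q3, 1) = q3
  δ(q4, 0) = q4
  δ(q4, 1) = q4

Using the table-filling algorithm:
Round 0 – mark pairs where exactly one state is accepting: (q0,q3), (q1,q3), (q2,q3), (q3,q4)
Round 1 – newly marked: (q0,q1) [on 0: q1 vs q3, already marked]; (q0,q2) [on 0: q1 vs q3, already marked]; (q1,q4) [on 0: q3 vs q4, already marked]; (q2,q4) [on 0: q3 vs q4, already marked]
Round 2 – newly marked: (q0,q4) [on 0: q1 vs q4, already marked]
No further pairs can be marked.
(q1, q2) unmarked: δ(q1,0)=q3, δ(q2,0)=q3; δ(q1,1)=q4, δ(q2,1)=q4 → equivalent
Equivalent pairs: (q1, q2)

Final answer: Equivalent pairs: (q1, q2)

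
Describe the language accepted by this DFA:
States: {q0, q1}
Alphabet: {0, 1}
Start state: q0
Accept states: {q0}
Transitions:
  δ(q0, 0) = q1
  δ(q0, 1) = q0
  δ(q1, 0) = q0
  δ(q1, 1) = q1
Analyzing the DFA structure:
Start state: q0
Accept states: {q0}
Interpreting what each state remembers (checking against the transitions):
  q0: an even number of 0s has been read so far
  q1: an odd number of 0s has been read so far
  δ(q0, 0): in q0 (an even number of 0s has been read so far), after reading 0 we have: an odd number of 0s has been read so far → q1
  δ(q0, 1): in q0 (an even number of 0s has been read so far), after reading 1 we have: an even number of 0s has been read so far → q0
  δ(q1, 0): in q1 (an odd number of 0s has been read so far), after reading 0 we have: an even number of 0s has been read so far → q0
  δ(q1, 1): in q1 (an odd number of 0s has been read so far), after reading 1 we have: an odd number of 0s has been read so far → q1
A string is accepted iff it ends in {q0}, i.e. an even number of 0s has been read so far.
Language: All binary strings with an even number of 0s

Final answer: All binary strings with an even number of 0s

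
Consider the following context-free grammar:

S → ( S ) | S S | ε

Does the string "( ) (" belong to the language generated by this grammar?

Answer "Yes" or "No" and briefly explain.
Each production adds parentheses only in matched pairs (S → ( S )) or none at all, so every derived string has equally many '(' and ')'. The string ( ) ( has two '(' and one ')', so it cannot be derived.

Final answer: No - no valid derivation exists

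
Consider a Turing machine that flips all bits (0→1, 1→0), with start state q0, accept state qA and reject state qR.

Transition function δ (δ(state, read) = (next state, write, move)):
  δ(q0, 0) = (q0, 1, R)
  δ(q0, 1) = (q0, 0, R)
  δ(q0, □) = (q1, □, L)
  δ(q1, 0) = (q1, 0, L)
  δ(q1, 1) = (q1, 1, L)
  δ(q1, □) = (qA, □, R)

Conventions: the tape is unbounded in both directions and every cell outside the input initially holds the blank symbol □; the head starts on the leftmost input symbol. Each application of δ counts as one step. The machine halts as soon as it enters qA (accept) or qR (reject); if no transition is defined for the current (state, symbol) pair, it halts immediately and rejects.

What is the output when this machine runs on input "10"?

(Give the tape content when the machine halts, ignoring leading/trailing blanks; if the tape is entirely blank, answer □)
Step 0: [q0]10 (head at position 0)
Step 1: δ(q0, 1) = (q0, 0, R)  ⊢  0[q0]0 (head at position 1)
Step 2: δ(q0, 0) = (q0, 1, R)  ⊢  01[q0]□ (head at position 2)
Step 3: δ(q0, □) = (q1, □, L)  ⊢  0[q1]1□ (head at position 1)
Step 4: δ(q1, 1) = (q1, 1, L)  ⊢  [q1]01□ (head at position 0)
Step 5: δ(q1, 0) = (q1, 0, L)  ⊢  [q1]□01□ (head at position -1)
Step 6: δ(q1, □) = (qA, □, R)  ⊢  □[qA]01□ (head at position 0)
The machine is in qA, so it halts and accepts.
Tape content when halted (ignoring surrounding blanks): 01

Final answer: Output: 01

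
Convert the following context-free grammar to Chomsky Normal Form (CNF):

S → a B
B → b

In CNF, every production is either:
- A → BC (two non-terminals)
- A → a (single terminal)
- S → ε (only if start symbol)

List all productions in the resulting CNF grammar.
The grammar has no ε-productions or unit productions to eliminate.
S → a B has terminal a in a right-hand side of length ≥ 2: introduce T_a → a and use T_a in place of a.
B → b is already in CNF (single terminal) – keep it.
S → a B becomes S → T_a B.
Resulting CNF grammar (3 productions): T_a → a; B → b; S → T_a B

Final answer: T_a → a; B → b; S → T_a B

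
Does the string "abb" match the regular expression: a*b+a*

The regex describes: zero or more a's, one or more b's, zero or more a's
Yes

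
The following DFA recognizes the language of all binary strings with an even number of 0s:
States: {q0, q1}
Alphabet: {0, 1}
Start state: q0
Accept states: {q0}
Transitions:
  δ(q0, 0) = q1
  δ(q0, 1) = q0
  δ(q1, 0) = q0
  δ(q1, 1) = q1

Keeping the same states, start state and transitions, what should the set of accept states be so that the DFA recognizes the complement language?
The DFA is complete (every state has a transition on every symbol), so the complement
is recognized by the same DFA with accepting and non-accepting states swapped.
Original accept states: {q0}
Complement accept states = All states - Original accept states
= {q0, q1} - {q0}
= {q1}
Complement language: strings with an ODD number of 0s

Final answer: {q1}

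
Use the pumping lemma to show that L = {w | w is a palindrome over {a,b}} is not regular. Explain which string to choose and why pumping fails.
Language: L = {w | w is a palindrome over {a,b}} (strings that read the same forwards and backwards)
Step 1: Assume for contradiction that L is regular, with pumping length p.
Step 2: Choose s = a^p b a^p. Then s ∈ L (it reads the same forwards and backwards) and |s| ≥ p.
Step 3: Consider any decomposition s = xyz with |xy| ≤ p and |y| > 0. Since |xy| ≤ p and the first p symbols of s are all a's, y = a^k for some k with 1 ≤ k ≤ p.
Step 4: Pumping up (i = 2): xy²z = a^(p+k) b a^p. Its reverse is a^p b a^(p+k) ≠ a^(p+k) b a^p (the single b is no longer in the middle), so xy²z is not a palindrome and xy²z ∉ L.
This contradicts the pumping lemma, so L is not regular.

Final answer: Choose s = a^p b a^p. Since |xy| ≤ p, y = a^k with k ≥ 1. Then xy²z = a^(p+k) b a^p is not a palindrome, so ∉ L.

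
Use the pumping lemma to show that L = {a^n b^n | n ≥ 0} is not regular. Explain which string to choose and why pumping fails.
Language: L = {a^n b^n | n ≥ 0} (equal numbers of a's followed by b's)
Step 1: Assume for contradiction that L is regular, with pumping length p.
Step 2: Choose s = a^p b^p. Then s ∈ L (it has p a's followed by p b's) and |s| ≥ p.
Step 3: Consider any decomposition s = xyz with |xy| ≤ p and |y| > 0. Since |xy| ≤ p and the first p symbols of s are all a's, y = a^k for some k with 1 ≤ k ≤ p.
Step 4: Pumping up (i = 2): xy²z = a^(p+k) b^p, which has more a's than b's, so xy²z ∉ L.
This contradicts the pumping lemma, so L is not regular.

Final answer: Choose s = a^p b^p. Since |xy| ≤ p, y = a^k with k ≥ 1. Then xy²z = a^(p+k) b^p ∉ L.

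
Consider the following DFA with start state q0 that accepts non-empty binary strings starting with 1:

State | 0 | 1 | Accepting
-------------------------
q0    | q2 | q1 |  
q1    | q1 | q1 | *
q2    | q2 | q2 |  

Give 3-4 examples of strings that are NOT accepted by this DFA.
Any strings that end in a non-accepting state work; for example:
"00": q0 → q2 → q2; q2 is not accepting → rejected
"010": q0 → q2 → q2 → q2; q2 is not accepting → rejected
"011": q0 → q2 → q2 → q2; q2 is not accepting → rejected
"0111": q0 → q2 → q2 → q2 → q2; q2 is not accepting → rejected

Final answer: "00", "010", "011", "0111"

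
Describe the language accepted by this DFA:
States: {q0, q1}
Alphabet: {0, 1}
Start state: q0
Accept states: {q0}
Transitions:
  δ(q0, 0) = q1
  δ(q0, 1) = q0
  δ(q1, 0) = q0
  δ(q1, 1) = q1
Analyzing the DFA structure:
Start state: q0
Accept states: {q0}
Interpreting what each state remembers (checking against the transitions):
  q0: an even number of 0s has been read so far
  q1: an odd number of 0s has been read so far
  δ(q0, 0): in q0 (an even number of 0s has been read so far), after reading 0 we have: an odd number of 0s has been read so far → q1
  δ(q0, 1): in q0 (an even number of 0s has been read so far), after reading 1 we have: an even number of 0s has been read so far → q0
  δ(q1, 0): in q1 (an odd number of 0s has been read so far), after reading 0 we have: an even number of 0s has been read so far → q0
  δ(q1, 1): in q1 (an odd number of 0s has been read so far), after reading 1 we have: an odd number of 0s has been read so far → q1
A string is accepted iff it ends in {q0}, i.e. an even number of 0s has been read so far.
Language: All binary strings with an even number of 0s

Final answer: All binary strings with an even number of 0s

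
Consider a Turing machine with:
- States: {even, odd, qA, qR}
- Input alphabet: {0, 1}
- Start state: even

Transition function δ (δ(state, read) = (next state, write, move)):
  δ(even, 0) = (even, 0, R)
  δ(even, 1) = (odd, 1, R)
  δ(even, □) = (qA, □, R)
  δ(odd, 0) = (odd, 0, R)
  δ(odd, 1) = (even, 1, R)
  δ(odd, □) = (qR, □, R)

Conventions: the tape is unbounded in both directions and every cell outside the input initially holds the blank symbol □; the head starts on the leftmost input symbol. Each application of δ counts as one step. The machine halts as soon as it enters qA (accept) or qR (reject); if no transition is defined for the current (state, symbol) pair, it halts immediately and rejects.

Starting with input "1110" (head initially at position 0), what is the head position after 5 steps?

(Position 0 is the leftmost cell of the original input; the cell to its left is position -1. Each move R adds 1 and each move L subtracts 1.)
Step 0: [even]1110 (head at position 0)
Step 1: δ(even, 1) = (odd, 1, R)  ⊢  1[odd]110 (head at position 1)
Step 2: δ(odd, 1) = (even, 1, R)  ⊢  11[even]10 (head at position 2)
Step 3: δ(even, 1) = (odd, 1, R)  ⊢  111[odd]0 (head at position 3)
Step 4: δ(odd, 0) = (odd, 0, R)  ⊢  1110[odd]□ (head at position 4)
Step 5: δ(odd, □) = (qR, □, R)  ⊢  1110□[qR]□ (head at position 5)
Head position after 5 steps: 5

Final answer: Position 5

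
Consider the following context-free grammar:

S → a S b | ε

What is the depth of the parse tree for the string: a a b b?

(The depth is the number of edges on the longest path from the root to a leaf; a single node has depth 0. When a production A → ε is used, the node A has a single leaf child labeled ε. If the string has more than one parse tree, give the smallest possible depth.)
The only parse tree applies S → a S b 2 times (once per matching a…b pair) and then S → ε.
The S nodes sit at depths 0, 1, …, 2; the innermost S (depth 2) has the single child ε at depth 3.
The terminal leaves a, b are at depths 1..2, so the longest root-to-leaf path is S → S → … → S → ε with 3 edges.
Depth = 3.

Final answer: 3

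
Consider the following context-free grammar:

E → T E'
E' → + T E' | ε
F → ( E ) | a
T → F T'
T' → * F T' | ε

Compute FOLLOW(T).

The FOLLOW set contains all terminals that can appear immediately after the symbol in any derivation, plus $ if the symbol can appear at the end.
Useful FIRST sets: FIRST(E') = {+, ε}, FIRST(T') = {*, ε} (both E' and T' are nullable).
FOLLOW(E): E is the start symbol → $; E appears in F → ( E ) followed by ')' → FOLLOW(E) = {), $}.
FOLLOW(E'): E' appears at the right end of E → T E' and of E' → + T E', so FOLLOW(E') ⊇ FOLLOW(E) (the second occurrence adds nothing new). FOLLOW(E') = {), $}.
FOLLOW(T): in E → T E' and E' → + T E', T is followed by E': add FIRST(E') minus ε = {+}; since E' is nullable, also add FOLLOW(E) and FOLLOW(E') = {), $}. FOLLOW(T) = {+, ), $}.

Final answer: {$, ), +}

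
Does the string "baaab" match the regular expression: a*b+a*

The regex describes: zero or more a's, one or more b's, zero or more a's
No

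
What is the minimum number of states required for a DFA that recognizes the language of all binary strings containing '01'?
Language: binary strings containing '01'
Lower bound (Myhill–Nerode): the prefixes ε, 0, 01 are pairwise distinguishable:
  ε vs 01: suffix ε distinguishes them (ε is rejected, 01 is accepted)
  0 vs 01: suffix ε distinguishes them (0 is rejected, 01 is accepted)
  ε vs 0: suffix 1 distinguishes them (ε·1 = 1 is rejected, 0·1 = 01 is accepted)
So any DFA needs at least 3 states.
Upper bound: a DFA with 3 states exists (one state per class above: 'no progress', 'last symbol 0', and 'seen 01' (accepting sink)).
Minimum states: 3

Final answer: 3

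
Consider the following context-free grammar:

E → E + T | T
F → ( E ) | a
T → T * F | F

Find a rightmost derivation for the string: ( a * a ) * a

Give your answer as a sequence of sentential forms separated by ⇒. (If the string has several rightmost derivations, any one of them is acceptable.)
Start with E.
Step 1: the rightmost non-terminal is E; apply E → T:  T
Step 2: the rightmost non-terminal is T; apply T → T * F:  T * F
Step 3: the rightmost non-terminal is F; apply F → a:  T * a
Step 4: the rightmost non-terminal is T; apply T → F:  F * a
Step 5: the rightmost non-terminal is F; apply F → ( E ):  ( E ) * a
Step 6: the rightmost non-terminal is E; apply E → T:  ( T ) * a
Step 7: the rightmost non-terminal is T; apply T → T * F:  ( T * F ) * a
Step 8: the rightmost non-terminal is F; apply F → a:  ( T * a ) * a
Step 9: the rightmost non-terminal is T; apply T → F:  ( F * a ) * a
Step 10: the rightmost non-terminal is F; apply F → a:  ( a * a ) * a

Final answer: E ⇒ T ⇒ T * F ⇒ T * a ⇒ F * a ⇒ ( E ) * a ⇒ ( T ) * a ⇒ ( T * F ) * a ⇒ ( T * a ) * a ⇒ ( F * a ) * a ⇒ ( a * a ) * a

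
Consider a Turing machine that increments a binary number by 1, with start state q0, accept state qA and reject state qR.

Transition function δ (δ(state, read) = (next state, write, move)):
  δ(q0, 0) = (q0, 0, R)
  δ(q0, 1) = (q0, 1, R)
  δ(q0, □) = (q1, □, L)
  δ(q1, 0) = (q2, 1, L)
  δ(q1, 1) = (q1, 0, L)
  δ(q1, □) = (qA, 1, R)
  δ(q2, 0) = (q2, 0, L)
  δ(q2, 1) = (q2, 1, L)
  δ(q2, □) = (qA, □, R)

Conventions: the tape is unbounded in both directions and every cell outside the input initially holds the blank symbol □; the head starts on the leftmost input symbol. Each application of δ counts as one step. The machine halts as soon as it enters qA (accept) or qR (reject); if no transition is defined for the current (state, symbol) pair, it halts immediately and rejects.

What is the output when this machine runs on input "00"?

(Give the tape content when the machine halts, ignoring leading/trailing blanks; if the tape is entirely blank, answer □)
Step 0: [q0]00 (head at position 0)
Step 1: δ(q0, 0) = (q0, 0, R)  ⊢  0[q0]0 (head at position 1)
Step 2: δ(q0, 0) = (q0, 0, R)  ⊢  00[q0]□ (head at position 2)
Step 3: δ(q0, □) = (q1, □, L)  ⊢  0[q1]0□ (head at position 1)
Step 4: δ(q1, 0) = (q2, 1, L)  ⊢  [q2]01□ (head at position 0)
Step 5: δ(q2, 0) = (q2, 0, L)  ⊢  [q2]□01□ (head at position -1)
Step 6: δ(q2, □) = (qA, □, R)  ⊢  □[qA]01□ (head at position 0)
The machine is in qA, so it halts and accepts.
Tape content when halted (ignoring surrounding blanks): 01

Final answer: Output: 01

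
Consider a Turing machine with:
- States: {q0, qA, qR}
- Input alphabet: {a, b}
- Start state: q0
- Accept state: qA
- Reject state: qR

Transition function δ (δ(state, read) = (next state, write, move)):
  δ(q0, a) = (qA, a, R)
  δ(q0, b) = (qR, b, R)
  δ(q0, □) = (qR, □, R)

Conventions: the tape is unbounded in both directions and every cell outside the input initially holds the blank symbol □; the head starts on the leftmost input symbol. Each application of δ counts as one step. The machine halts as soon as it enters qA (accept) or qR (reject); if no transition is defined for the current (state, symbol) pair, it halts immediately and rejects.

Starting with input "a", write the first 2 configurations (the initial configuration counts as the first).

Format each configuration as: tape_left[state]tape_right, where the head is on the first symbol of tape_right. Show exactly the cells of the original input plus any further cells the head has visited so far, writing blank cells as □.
Step 0: [q0]a (head at position 0)
Step 1: δ(q0, a) = (qA, a, R)  ⊢  a[qA]□ (head at position 1)

Final answer: [q0]a ⊢ a[qA]□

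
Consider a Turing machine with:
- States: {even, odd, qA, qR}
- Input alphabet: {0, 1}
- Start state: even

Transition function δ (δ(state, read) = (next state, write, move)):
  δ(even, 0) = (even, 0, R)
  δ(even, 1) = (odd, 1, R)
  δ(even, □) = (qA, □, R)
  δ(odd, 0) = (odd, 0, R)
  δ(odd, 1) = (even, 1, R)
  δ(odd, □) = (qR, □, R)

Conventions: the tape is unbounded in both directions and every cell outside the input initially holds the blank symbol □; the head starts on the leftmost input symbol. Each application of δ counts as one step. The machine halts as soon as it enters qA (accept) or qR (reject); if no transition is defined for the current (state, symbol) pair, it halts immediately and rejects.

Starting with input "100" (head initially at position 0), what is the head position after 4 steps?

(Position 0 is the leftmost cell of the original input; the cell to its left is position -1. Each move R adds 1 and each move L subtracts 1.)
Step 0: [even]100 (head at position 0)
Step 1: δ(even, 1) = (odd, 1, R)  ⊢  1[odd]00 (head at position 1)
Step 2: δ(odd, 0) = (odd, 0, R)  ⊢  10[odd]0 (head at position 2)
Step 3: δ(odd, 0) = (odd, 0, R)  ⊢  100[odd]□ (head at position 3)
Step 4: δ(odd, □) = (qR, □, R)  ⊢  100□[qR]□ (head at position 4)
Head position after 4 steps: 4

Final answer: Position 4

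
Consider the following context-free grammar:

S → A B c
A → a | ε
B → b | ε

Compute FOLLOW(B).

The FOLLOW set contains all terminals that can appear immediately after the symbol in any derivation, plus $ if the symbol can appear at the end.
B occurs in S → A B c, immediately followed by the terminal c. So FOLLOW(B) = {c}.

Final answer: {c}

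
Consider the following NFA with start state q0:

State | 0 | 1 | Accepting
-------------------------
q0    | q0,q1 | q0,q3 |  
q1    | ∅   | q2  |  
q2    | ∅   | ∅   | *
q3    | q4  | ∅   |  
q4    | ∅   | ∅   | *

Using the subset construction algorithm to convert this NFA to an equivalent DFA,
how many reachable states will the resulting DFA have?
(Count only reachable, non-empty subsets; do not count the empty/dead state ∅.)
Start subset: {q0}
{q0}: on 0 → {q0, q1}, on 1 → {q0, q3}
{q0, q1}: on 0 → {q0, q1}, on 1 → {q0, q2, q3}
{q0, q3}: on 0 → {q0, q1, q4}, on 1 → {q0, q3}
{q0, q2, q3}: on 0 → {q0, q1, q4}, on 1 → {q0, q3}
{q0, q1, q4}: on 0 → {q0, q1}, on 1 → {q0, q2, q3}
Reachable non-empty subsets: {q0}, {q0, q1}, {q0, q3}, {q0, q2, q3}, {q0, q1, q4} — 5 in total.

Final answer: 5 states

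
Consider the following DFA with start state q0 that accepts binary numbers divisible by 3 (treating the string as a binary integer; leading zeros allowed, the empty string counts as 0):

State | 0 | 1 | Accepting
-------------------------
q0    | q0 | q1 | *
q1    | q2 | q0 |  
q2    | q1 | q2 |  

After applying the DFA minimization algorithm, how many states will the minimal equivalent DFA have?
All 3 states are reachable from q0, so none can be removed as unreachable.
Table-filling: first mark every (accepting, non-accepting) pair as distinguishable (accepting: {q0}; non-accepting: {q1, q2}).
Round 1: (q1, q2) on '1' go to q0 and q2, already distinguishable → mark.
Every pair of states is distinguishable, so the DFA is already minimal.
Equivalence classes: {q0}, {q1}, {q2} → 3 states.

Final answer: 3 states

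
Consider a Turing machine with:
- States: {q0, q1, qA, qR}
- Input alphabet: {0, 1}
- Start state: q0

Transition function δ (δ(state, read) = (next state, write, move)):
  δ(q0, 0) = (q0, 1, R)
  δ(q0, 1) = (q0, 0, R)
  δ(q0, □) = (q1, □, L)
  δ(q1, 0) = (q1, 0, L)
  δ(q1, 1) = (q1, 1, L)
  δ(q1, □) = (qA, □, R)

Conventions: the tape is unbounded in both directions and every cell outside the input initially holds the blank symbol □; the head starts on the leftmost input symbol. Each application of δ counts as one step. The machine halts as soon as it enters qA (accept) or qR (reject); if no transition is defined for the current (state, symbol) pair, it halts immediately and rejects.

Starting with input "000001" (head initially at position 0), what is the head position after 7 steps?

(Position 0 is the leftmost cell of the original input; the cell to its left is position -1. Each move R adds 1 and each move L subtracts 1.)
Step 0: [q0]000001 (head at position 0)
Step 1: δ(q0, 0) = (q0, 1, R)  ⊢  1[q0]00001 (head at position 1)
Step 2: δ(q0, 0) = (q0, 1, R)  ⊢  11[q0]0001 (head at position 2)
Step 3: δ(q0, 0) = (q0, 1, R)  ⊢  111[q0]001 (head at position 3)
Step 4: δ(q0, 0) = (q0, 1, R)  ⊢  1111[q0]01 (head at position 4)
Step 5: δ(q0, 0) = (q0, 1, R)  ⊢  11111[q0]1 (head at position 5)
Step 6: δ(q0, 1) = (q0, 0, R)  ⊢  111110[q0]□ (head at position 6)
Step 7: δ(q0, □) = (q1, □, L)  ⊢  11111[q1]0□ (head at position 5)
Head position after 7 steps: 5

Final answer: Position 5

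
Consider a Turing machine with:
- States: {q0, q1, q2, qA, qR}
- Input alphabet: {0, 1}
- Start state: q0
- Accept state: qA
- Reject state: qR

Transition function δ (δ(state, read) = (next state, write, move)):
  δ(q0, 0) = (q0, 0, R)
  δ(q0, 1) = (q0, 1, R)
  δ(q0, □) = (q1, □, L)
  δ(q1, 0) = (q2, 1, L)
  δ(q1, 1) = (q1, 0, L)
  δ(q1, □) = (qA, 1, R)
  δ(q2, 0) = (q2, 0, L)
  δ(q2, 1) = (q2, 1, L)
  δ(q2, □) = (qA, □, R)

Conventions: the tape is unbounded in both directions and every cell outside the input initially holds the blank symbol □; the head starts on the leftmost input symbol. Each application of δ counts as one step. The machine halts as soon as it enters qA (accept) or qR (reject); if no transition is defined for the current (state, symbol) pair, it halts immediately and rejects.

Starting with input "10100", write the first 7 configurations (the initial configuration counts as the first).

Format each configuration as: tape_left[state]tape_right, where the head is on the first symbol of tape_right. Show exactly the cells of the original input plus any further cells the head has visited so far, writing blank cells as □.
Step 0: [q0]10100 (head at position 0)
Step 1: δ(q0, 1) = (q0, 1, R)  ⊢  1[q0]0100 (head at position 1)
Step 2: δ(q0, 0) = (q0, 0, R)  ⊢  10[q0]100 (head at position 2)
Step 3: δ(q0, 1) = (q0, 1, R)  ⊢  101[q0]00 (head at position 3)
Step 4: δ(q0, 0) = (q0, 0, R)  ⊢  1010[q0]0 (head at position 4)
Step 5: δ(q0, 0) = (q0, 0, R)  ⊢  10100[q0]□ (head at position 5)
Step 6: δ(q0, □) = (q1, □, L)  ⊢  1010[q1]0□ (head at position 4)

Final answer: [q0]10100 ⊢ 1[q0]0100 ⊢ 10[q0]100 ⊢ 101[q0]00 ⊢ 1010[q0]0 ⊢ 10100[q0]□ ⊢ 1010[q1]0□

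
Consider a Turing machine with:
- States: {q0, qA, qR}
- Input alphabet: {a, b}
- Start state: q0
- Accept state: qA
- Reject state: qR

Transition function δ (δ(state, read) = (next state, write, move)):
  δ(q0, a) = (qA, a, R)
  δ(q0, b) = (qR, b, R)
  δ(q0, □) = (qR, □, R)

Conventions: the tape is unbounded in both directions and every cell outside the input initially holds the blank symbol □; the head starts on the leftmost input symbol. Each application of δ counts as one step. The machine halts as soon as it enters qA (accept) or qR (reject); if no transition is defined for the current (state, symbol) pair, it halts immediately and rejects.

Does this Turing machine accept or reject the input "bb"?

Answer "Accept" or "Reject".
Step 0: [q0]bb (head at position 0)
Step 1: δ(q0, b) = (qR, b, R)  ⊢  b[qR]b (head at position 1)
The machine is in qR, so it halts and rejects.

Final answer: Reject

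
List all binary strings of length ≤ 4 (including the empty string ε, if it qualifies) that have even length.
Checking every binary string of length 0 to 4:
  Length 0: accepted: ε | rejected: (none)
  Length 1: accepted: (none) | rejected: 0, 1
  Length 2: accepted: 00, 01, 10, 11 | rejected: (none)
  Length 3: accepted: (none) | rejected: 000, 001, 010, 011, 100, 101, 110, 111
  Length 4: accepted: 0000, 0001, 0010, 0011, 0100, 0101, 0110, 0111, 1000, 1001, 1010, 1011, 1100, 1101, 1110, 1111 | rejected: (none)
Total: 21 string(s).

Final answer: ε, 00, 01, 10, 11, 0000, 0001, 0010, 0011, 0100, 0101, 0110, 0111, 1000, 1001, 1010, 1011, 1100, 1101, 1110, 1111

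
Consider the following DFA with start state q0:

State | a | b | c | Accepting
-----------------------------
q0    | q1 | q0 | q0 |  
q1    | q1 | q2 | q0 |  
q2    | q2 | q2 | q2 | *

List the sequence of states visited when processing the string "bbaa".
q0 → q0 → q0 → q1 → q1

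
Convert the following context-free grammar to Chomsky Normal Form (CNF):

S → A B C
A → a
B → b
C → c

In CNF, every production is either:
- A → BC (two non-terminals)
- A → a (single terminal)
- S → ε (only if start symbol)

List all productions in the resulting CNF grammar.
The grammar has no ε-productions or unit productions to eliminate.
A → a is already in CNF (single terminal) – keep it.
B → b is already in CNF (single terminal) – keep it.
C → c is already in CNF (single terminal) – keep it.
S → A B C has 3 symbols on the right: break it into binary productions S → A X0, X0 → B C.
Resulting CNF grammar (5 productions): A → a; B → b; C → c; S → A X0; X0 → B C

Final answer: A → a; B → b; C → c; S → A X0; X0 → B C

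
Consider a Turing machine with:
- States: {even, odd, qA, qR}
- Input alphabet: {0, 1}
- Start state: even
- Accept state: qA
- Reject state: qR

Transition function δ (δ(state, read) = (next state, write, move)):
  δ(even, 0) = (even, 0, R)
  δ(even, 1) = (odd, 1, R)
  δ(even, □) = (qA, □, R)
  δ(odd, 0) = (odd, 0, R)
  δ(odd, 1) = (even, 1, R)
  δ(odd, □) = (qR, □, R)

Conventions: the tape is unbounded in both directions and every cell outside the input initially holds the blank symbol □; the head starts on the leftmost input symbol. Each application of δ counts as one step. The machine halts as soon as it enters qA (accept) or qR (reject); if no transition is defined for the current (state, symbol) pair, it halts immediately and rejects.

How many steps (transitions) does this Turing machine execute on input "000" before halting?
Step 0: [even]000 (head at position 0)
Step 1: δ(even, 0) = (even, 0, R)  ⊢  0[even]00 (head at position 1)
Step 2: δ(even, 0) = (even, 0, R)  ⊢  00[even]0 (head at position 2)
Step 3: δ(even, 0) = (even, 0, R)  ⊢  000[even]□ (head at position 3)
Step 4: δ(even, □) = (qA, □, R)  ⊢  000□[qA]□ (head at position 4)
The machine is in qA, so it halts and accepts.
Number of transitions executed: 4.

Final answer: 4 steps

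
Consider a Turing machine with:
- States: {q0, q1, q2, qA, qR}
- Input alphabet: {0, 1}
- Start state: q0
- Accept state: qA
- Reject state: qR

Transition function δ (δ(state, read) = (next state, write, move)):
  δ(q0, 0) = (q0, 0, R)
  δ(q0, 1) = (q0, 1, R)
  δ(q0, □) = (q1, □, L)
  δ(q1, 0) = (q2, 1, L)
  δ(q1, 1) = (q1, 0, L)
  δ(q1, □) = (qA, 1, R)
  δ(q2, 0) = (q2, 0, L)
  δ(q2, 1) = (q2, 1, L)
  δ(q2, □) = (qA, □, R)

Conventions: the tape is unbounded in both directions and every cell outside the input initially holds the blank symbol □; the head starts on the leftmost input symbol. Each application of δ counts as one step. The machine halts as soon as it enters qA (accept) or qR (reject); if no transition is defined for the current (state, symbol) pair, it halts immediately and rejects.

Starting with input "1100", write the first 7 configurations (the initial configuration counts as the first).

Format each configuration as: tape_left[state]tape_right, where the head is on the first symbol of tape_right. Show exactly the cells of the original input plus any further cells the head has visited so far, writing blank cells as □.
Step 0: [q0]1100 (head at position 0)
Step 1: δ(q0, 1) = (q0, 1, R)  ⊢  1[q0]100 (head at position 1)
Step 2: δ(q0, 1) = (q0, 1, R)  ⊢  11[q0]00 (head at position 2)
Step 3: δ(q0, 0) = (q0, 0, R)  ⊢  110[q0]0 (head at position 3)
Step 4: δ(q0, 0) = (q0, 0, R)  ⊢  1100[q0]□ (head at position 4)
Step 5: δ(q0, □) = (q1, □, L)  ⊢  110[q1]0□ (head at position 3)
Step 6: δ(q1, 0) = (q2, 1, L)  ⊢  11[q2]01□ (head at position 2)

Final answer: [q0]1100 ⊢ 1[q0]100 ⊢ 11[q0]00 ⊢ 110[q0]0 ⊢ 1100[q0]□ ⊢ 110[q1]0□ ⊢ 11[q2]01□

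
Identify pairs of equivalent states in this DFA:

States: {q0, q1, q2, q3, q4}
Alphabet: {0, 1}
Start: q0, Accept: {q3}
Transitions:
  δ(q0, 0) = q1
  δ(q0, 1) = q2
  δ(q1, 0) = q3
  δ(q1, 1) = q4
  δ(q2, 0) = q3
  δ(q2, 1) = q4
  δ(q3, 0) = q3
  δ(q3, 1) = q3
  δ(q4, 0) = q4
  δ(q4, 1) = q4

Using the table-filling algorithm:
Round 0 – mark pairs where exactly one state is accepting: (q0,q3), (q1,q3), (q2,q3), (q3,q4)
Round 1 – newly marked: (q0,q1) [on 0: q1 vs q3, already marked]; (q0,q2) [on 0: q1 vs q3, already marked]; (q1,q4) [on 0: q3 vs q4, already marked]; (q2,q4) [on 0: q3 vs q4, already marked]
Round 2 – newly marked: (q0,q4) [on 0: q1 vs q4, already marked]
No further pairs can be marked.
(q1, q2) unmarked: δ(q1,0)=q3, δ(q2,0)=q3; δ(q1,1)=q4, δ(q2,1)=q4 → equivalent
Equivalent pairs: (q1, q2)

Final answer: Equivalent pairs: (q1, q2)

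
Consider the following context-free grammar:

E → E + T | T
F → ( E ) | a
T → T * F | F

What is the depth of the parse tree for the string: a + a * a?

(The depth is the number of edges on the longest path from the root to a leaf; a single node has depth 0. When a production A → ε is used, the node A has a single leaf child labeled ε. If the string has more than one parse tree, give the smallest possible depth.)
The grammar is unambiguous; the parse tree of a + a * a is:
E → E + T at the root (depth 0).
  Left E (depth 1) → T (2) → F (3) → a (4).
  Right T (depth 1) → T * F; that T (2) → F (3) → a (4); F (2) → a (3).
The longest root-to-leaf paths have 4 edges.
Depth = 4.

Final answer: 4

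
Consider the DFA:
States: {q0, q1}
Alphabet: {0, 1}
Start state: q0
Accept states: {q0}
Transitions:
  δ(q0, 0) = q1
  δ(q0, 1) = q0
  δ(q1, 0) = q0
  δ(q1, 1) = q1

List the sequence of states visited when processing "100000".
Starting at q0
Read '1': q0 -> q0
Read '0': q0 -> q1
Read '0': q1 -> q0
Read '0': q0 -> q1
Read '0': q1 -> q0
Read '0': q0 -> q1

Final answer: q0 -> q0 -> q1 -> q0 -> q1 -> q0 -> q1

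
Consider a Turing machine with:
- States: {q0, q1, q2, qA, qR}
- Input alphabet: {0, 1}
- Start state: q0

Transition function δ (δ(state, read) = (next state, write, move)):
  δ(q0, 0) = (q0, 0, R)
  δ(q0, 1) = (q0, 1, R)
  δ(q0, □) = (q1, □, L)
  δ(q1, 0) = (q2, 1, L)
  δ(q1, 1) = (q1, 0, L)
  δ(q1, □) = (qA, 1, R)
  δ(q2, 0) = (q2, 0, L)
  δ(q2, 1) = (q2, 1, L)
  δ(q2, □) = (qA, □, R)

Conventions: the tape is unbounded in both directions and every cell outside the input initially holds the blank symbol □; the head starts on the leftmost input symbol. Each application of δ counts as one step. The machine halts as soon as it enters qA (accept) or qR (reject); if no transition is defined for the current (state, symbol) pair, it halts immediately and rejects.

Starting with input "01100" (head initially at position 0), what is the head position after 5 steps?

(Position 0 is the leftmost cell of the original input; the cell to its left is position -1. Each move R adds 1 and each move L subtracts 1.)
Step 0: [q0]01100 (head at position 0)
Step 1: δ(q0, 0) = (q0, 0, R)  ⊢  0[q0]1100 (head at position 1)
Step 2: δ(q0, 1) = (q0, 1, R)  ⊢  01[q0]100 (head at position 2)
Step 3: δ(q0, 1) = (q0, 1, R)  ⊢  011[q0]00 (head at position 3)
Step 4: δ(q0, 0) = (q0, 0, R)  ⊢  0110[q0]0 (head at position 4)
Step 5: δ(q0, 0) = (q0, 0, R)  ⊢  01100[q0]□ (head at position 5)
Head position after 5 steps: 5

Final answer: Position 5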